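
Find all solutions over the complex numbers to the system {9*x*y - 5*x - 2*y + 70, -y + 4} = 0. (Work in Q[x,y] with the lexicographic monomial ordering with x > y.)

{(-2, 4)}

Compute a lex Gröbner basis by Buchberger's algorithm.
f_1 = 9*x*y - 5*x - 2*y + 70, LT = x*y.
f_2 = -y + 4, LT = y.

S(f_1,f_2): lcm = x*y. S = 31/9*x - 2/9*y + 70/9.
  leading term x: no divisor's leading term divides it; move 31/9*x to the remainder.
  leading term y: subtract (2/9)·f_2 from -2/9*y + 70/9 → 62/9
  leading term 1: no divisor's leading term divides it; move 62/9 to the remainder.
  remainder 31/9*x + 62/9 ≠ 0; add h_3 = 31/9*x + 62/9 to the basis.

The other S-polynomials (S(f_1,h_3), S(f_2,h_3)) all reduce to 0 modulo the current basis, so we have a Gröbner basis.
Inter-reduce: drop elements whose leading term is divisible by another's, tail-reduce, and make monic.
Reduced Gröbner basis: {x + 2, y - 4}.

A lex Gröbner basis eliminates variables successively. Here y - 4 depends only on y, with roots {4}; lifting each root through the earlier basis elements recovers the full solutions.
  y = 4: the earlier basis element becomes x + 2 = 0, giving x = -2 — point (-2, 4).
This is the nonlinear analogue of row-reducing a linear system.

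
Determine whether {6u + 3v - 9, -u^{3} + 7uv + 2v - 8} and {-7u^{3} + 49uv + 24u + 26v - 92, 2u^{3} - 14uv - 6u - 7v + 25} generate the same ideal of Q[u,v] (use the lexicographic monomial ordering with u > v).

Yes, the ideals are equal.

Since reduced Gröbner bases are canonical representatives of ideals under a given ordering, it suffices to compute and compare them.
Buchberger on the first generating set:
f_1 = 6u + 3v - 9, LT = u.
f_2 = -u^{3} + 7uv + 2v - 8, LT = u^{3}.

S(f_1,f_2): lcm = u^{3}. S = \tfrac{1}{2}u^{2}v - \tfrac{3}{2}u^{2} + 7uv + 2v - 8.
  leading term u^{2}v: subtract (\tfrac{1}{12}uv)·f_1 from \tfrac{1}{2}u^{2}v - \tfrac{3}{2}u^{2} + 7uv + 2v - 8 → -\tfrac{3}{2}u^{2} - \tfrac{1}{4}uv^{2} + \tfrac{31}{4}uv + 2v - 8
  leading term u^{2}: subtract (-\tfrac{1}{4}u)·f_1 from -\tfrac{3}{2}u^{2} - \tfrac{1}{4}uv^{2} + \tfrac{31}{4}uv + 2v - 8 → -\tfrac{1}{4}uv^{2} + \tfrac{17}{2}uv - \tfrac{9}{4}u + 2v - 8
  leading term uv^{2}: subtract (-\tfrac{1}{24}v^{2})·f_1 from -\tfrac{1}{4}uv^{2} + \tfrac{17}{2}uv - \tfrac{9}{4}u + 2v - 8 → \tfrac{17}{2}uv - \tfrac{9}{4}u + \tfrac{1}{8}v^{3} - \tfrac{3}{8}v^{2} + 2v - 8
  leading term uv: subtract (\tfrac{17}{12}v)·f_1 from \tfrac{17}{2}uv - \tfrac{9}{4}u + \tfrac{1}{8}v^{3} - \tfrac{3}{8}v^{2} + 2v - 8 → -\tfrac{9}{4}u + \tfrac{1}{8}v^{3} - \tfrac{37}{8}v^{2} + \tfrac{59}{4}v - 8
  leading term u: subtract (-\tfrac{3}{8})·f_1 from -\tfrac{9}{4}u + \tfrac{1}{8}v^{3} - \tfrac{37}{8}v^{2} + \tfrac{59}{4}v - 8 → \tfrac{1}{8}v^{3} - \tfrac{37}{8}v^{2} + \tfrac{127}{8}v - \tfrac{91}{8}
  leading term v^{3}: no divisor's leading term divides it; move \tfrac{1}{8}v^{3} to the remainder.
  leading term v^{2}: no divisor's leading term divides it; move -\tfrac{37}{8}v^{2} to the remainder.
  leading term v: no divisor's leading term divides it; move \tfrac{127}{8}v to the remainder.
  leading term 1: no divisor's leading term divides it; move -\tfrac{91}{8} to the remainder.
  remainder \tfrac{1}{8}v^{3} - \tfrac{37}{8}v^{2} + \tfrac{127}{8}v - \tfrac{91}{8} ≠ 0; add g_3 = \tfrac{1}{8}v^{3} - \tfrac{37}{8}v^{2} + \tfrac{127}{8}v - \tfrac{91}{8} to the basis.

The other S-polynomials (S(f_1,g_3), S(f_2,g_3)) all reduce to 0 modulo the current basis, so we have a Gröbner basis.
Inter-reduce: drop elements whose leading term is divisible by another's, tail-reduce, and make monic.
Reduced Gröbner basis: {u + \tfrac{1}{2}v - \tfrac{3}{2}, v^{3} - 37v^{2} + 127v - 91}.

Buchberger on the second generating set:
h_1 = -7u^{3} + 49uv + 24u + 26v - 92, LT = u^{3}.
h_2 = 2u^{3} - 14uv - 6u - 7v + 25, LT = u^{3}.

S(h_1,h_2): lcm = u^{3}. S = -\tfrac{3}{7}u - \tfrac{3}{14}v + \tfrac{9}{14}.
  leading term u: no divisor's leading term divides it; move -\tfrac{3}{7}u to the remainder.
  leading term v: no divisor's leading term divides it; move -\tfrac{3}{14}v to the remainder.
  leading term 1: no divisor's leading term divides it; move \tfrac{9}{14} to the remainder.
  remainder -\tfrac{3}{7}u - \tfrac{3}{14}v + \tfrac{9}{14} ≠ 0; add k_3 = -\tfrac{3}{7}u - \tfrac{3}{14}v + \tfrac{9}{14} to the basis.

S(h_1,k_3): lcm = u^{3}. S = -\tfrac{1}{2}u^{2}v + \tfrac{3}{2}u^{2} - 7uv - \tfrac{24}{7}u - \tfrac{26}{7}v + \tfrac{92}{7}.
  leading term u^{2}v: subtract (\tfrac{7}{6}uv)·k_3 from -\tfrac{1}{2}u^{2}v + \tfrac{3}{2}u^{2} - 7uv - \tfrac{24}{7}u - \tfrac{26}{7}v + \tfrac{92}{7} → \tfrac{3}{2}u^{2} + \tfrac{1}{4}uv^{2} - \tfrac{31}{4}uv - \tfrac{24}{7}u - \tfrac{26}{7}v + \tfrac{92}{7}
  leading term u^{2}: subtract (-\tfrac{7}{2}u)·k_3 from \tfrac{3}{2}u^{2} + \tfrac{1}{4}uv^{2} - \tfrac{31}{4}uv - \tfrac{24}{7}u - \tfrac{26}{7}v + \tfrac{92}{7} → \tfrac{1}{4}uv^{2} - \tfrac{17}{2}uv - \tfrac{33}{28}u - \tfrac{26}{7}v + \tfrac{92}{7}
  leading term uv^{2}: subtract (-\tfrac{7}{12}v^{2})·k_3 from \tfrac{1}{4}uv^{2} - \tfrac{17}{2}uv - \tfrac{33}{28}u - \tfrac{26}{7}v + \tfrac{92}{7} → -\tfrac{17}{2}uv - \tfrac{33}{28}u - \tfrac{1}{8}v^{3} + \tfrac{3}{8}v^{2} - \tfrac{26}{7}v + \tfrac{92}{7}
  leading term uv: subtract (\tfrac{119}{6}v)·k_3 from -\tfrac{17}{2}uv - \tfrac{33}{28}u - \tfrac{1}{8}v^{3} + \tfrac{3}{8}v^{2} - \tfrac{26}{7}v + \tfrac{92}{7} → -\tfrac{33}{28}u - \tfrac{1}{8}v^{3} + \tfrac{37}{8}v^{2} - \tfrac{461}{28}v + \tfrac{92}{7}
  leading term u: subtract (\tfrac{11}{4})·k_3 from -\tfrac{33}{28}u - \tfrac{1}{8}v^{3} + \tfrac{37}{8}v^{2} - \tfrac{461}{28}v + \tfrac{92}{7} → -\tfrac{1}{8}v^{3} + \tfrac{37}{8}v^{2} - \tfrac{127}{8}v + \tfrac{91}{8}
  leading term v^{3}: no divisor's leading term divides it; move -\tfrac{1}{8}v^{3} to the remainder.
  leading term v^{2}: no divisor's leading term divides it; move \tfrac{37}{8}v^{2} to the remainder.
  leading term v: no divisor's leading term divides it; move -\tfrac{127}{8}v to the remainder.
  leading term 1: no divisor's leading term divides it; move \tfrac{91}{8} to the remainder.
  remainder -\tfrac{1}{8}v^{3} + \tfrac{37}{8}v^{2} - \tfrac{127}{8}v + \tfrac{91}{8} ≠ 0; add k_4 = -\tfrac{1}{8}v^{3} + \tfrac{37}{8}v^{2} - \tfrac{127}{8}v + \tfrac{91}{8} to the basis.

The other S-polynomials (S(h_2,k_3), S(h_1,k_4), S(h_2,k_4), S(k_3,k_4)) all reduce to 0 modulo the current basis, so we have a Gröbner basis.
Inter-reduce: drop elements whose leading term is divisible by another's, tail-reduce, and make monic.
Reduced Gröbner basis: {u + \tfrac{1}{2}v - \tfrac{3}{2}, v^{3} - 37v^{2} + 127v - 91}.

The two bases agree; hence the ideals are identical.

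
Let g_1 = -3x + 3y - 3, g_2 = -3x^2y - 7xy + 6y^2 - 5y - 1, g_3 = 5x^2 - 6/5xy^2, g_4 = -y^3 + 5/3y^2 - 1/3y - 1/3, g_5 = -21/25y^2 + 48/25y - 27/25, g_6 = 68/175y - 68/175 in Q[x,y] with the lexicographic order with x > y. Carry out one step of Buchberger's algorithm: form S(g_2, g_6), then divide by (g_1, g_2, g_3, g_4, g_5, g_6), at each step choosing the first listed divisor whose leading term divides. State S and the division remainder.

S(g_2, g_6) = x^2 + 7/3xy - 2y^2 + 5/3y + 1/3; remainder on division = 0.

lcm(LM(g_2), LM(g_6)) = x^2y.
S = (lcm/LT(g_2))·g_2 − (lcm/LT(g_6))·g_6 = x^2 + 7/3xy - 2y^2 + 5/3y + 1/3.
Reduce S modulo (g_1, g_2, g_3, g_4, g_5, g_6) in that order:
  leading term x^2: subtract (-1/3x)·g_1 from x^2 + 7/3xy - 2y^2 + 5/3y + 1/3 → 10/3xy - x - 2y^2 + 5/3y + 1/3
  leading term xy: subtract (-10/9y)·g_1 from 10/3xy - x - 2y^2 + 5/3y + 1/3 → -x + 4/3y^2 - 5/3y + 1/3
  leading term x: subtract (1/3)·g_1 from -x + 4/3y^2 - 5/3y + 1/3 → 4/3y^2 - 8/3y + 4/3
  leading term y^2: subtract (-100/63)·g_5 from 4/3y^2 - 8/3y + 4/3 → 8/21y - 8/21
  leading term y: subtract (50/51)·g_6 from 8/21y - 8/21 → 0
The remainder is 0, so this S-polynomial contributes no new basis element.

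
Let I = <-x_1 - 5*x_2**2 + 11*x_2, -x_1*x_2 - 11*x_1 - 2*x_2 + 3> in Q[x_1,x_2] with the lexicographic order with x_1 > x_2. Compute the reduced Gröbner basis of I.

f_1 = -x_1 - 5*x_2**2 + 11*x_2, LT = x_1.
f_2 = -x_1*x_2 - 11*x_1 - 2*x_2 + 3, LT = x_1*x_2.

S(f_1,f_2): lcm = x_1*x_2. S = -11*x_1 + 5*x_2**3 - 11*x_2**2 - 2*x_2 + 3.
  leading term x_1: subtract (11)·f_1 from -11*x_1 + 5*x_2**3 - 11*x_2**2 - 2*x_2 + 3 → 5*x_2**3 + 44*x_2**2 - 123*x_2 + 3
  leading term x_2**3: no divisor's leading term divides it; move 5*x_2**3 to the remainder.
  leading term x_2**2: no divisor's leading term divides it; move 44*x_2**2 to the remainder.
  leading term x_2: no divisor's leading term divides it; move -123*x_2 to the remainder.
  leading term 1: no divisor's leading term divides it; move 3 to the remainder.
  remainder 5*x_2**3 + 44*x_2**2 - 123*x_2 + 3 ≠ 0; add g_3 = 5*x_2**3 + 44*x_2**2 - 123*x_2 + 3 to the basis.

The other S-polynomials (S(f_1,g_3), S(f_2,g_3)) all reduce to 0 modulo the current basis, so we have a Gröbner basis.
Inter-reduce: drop elements whose leading term is divisible by another's, tail-reduce, and make monic.

G = {x_1 + 5*x_2**2 - 11*x_2, x_2**3 + 44/5*x_2**2 - 123/5*x_2 + 3/5}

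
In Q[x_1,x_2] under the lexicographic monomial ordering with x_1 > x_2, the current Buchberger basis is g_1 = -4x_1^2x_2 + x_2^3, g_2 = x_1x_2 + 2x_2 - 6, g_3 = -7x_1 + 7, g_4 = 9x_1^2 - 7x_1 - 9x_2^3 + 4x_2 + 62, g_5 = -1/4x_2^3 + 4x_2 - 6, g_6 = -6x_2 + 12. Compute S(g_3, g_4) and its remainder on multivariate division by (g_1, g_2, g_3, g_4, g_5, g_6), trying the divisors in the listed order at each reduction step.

S(g_3, g_4) = -2/9x_1 + x_2^3 - 4/9x_2 - 62/9; remainder on division = 0.

lcm(LM(g_3), LM(g_4)) = x_1^2.
S = (lcm/LT(g_3))·g_3 − (lcm/LT(g_4))·g_4 = -2/9x_1 + x_2^3 - 4/9x_2 - 62/9.
Reduce S modulo (g_1, g_2, g_3, g_4, g_5, g_6) in that order:
  leading term x_1: subtract (2/63)·g_3 from -2/9x_1 + x_2^3 - 4/9x_2 - 62/9 → x_2^3 - 4/9x_2 - 64/9
  leading term x_2^3: subtract (-4)·g_5 from x_2^3 - 4/9x_2 - 64/9 → 140/9x_2 - 280/9
  leading term x_2: subtract (-70/27)·g_6 from 140/9x_2 - 280/9 → 0
The remainder is 0, so this S-polynomial contributes no new basis element.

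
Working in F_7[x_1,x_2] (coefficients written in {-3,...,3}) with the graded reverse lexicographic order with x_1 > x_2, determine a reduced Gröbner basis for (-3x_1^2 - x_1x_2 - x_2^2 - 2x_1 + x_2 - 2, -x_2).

G = {x_1^2 + 3x_1 + 3, x_2}

f_1 = -3x_1^2 - x_1x_2 - x_2^2 - 2x_1 + x_2 - 2, LT = x_1^2.
f_2 = -x_2, LT = x_2.

The S-polynomials (S(f_1,f_2)) all reduce to 0 modulo the current basis, so we have a Gröbner basis.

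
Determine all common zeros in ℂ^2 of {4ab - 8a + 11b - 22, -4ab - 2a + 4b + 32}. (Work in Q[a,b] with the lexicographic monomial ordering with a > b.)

{(-11/4, -5/2), (4, 2)}

Compute a lex Gröbner basis by Buchberger's algorithm.
f_1 = 4ab - 8a + 11b - 22, LT = ab.
f_2 = -4ab - 2a + 4b + 32, LT = ab.

S(f_1,f_2): lcm = ab. S = -5/2a + 15/4b + 5/2.
  leading term a: no divisor's leading term divides it; move -5/2a to the remainder.
  leading term b: no divisor's leading term divides it; move 15/4b to the remainder.
  leading term 1: no divisor's leading term divides it; move 5/2 to the remainder.
  remainder -5/2a + 15/4b + 5/2 ≠ 0; add h_3 = -5/2a + 15/4b + 5/2 to the basis.

S(f_1,h_3): lcm = ab. S = -2a + 3/2b^2 + 15/4b - 11/2.
  leading term a: subtract (4/5)·h_3 from -2a + 3/2b^2 + 15/4b - 11/2 → 3/2b^2 + 3/4b - 15/2
  leading term b^2: no divisor's leading term divides it; move 3/2b^2 to the remainder.
  leading term b: no divisor's leading term divides it; move 3/4b to the remainder.
  leading term 1: no divisor's leading term divides it; move -15/2 to the remainder.
  remainder 3/2b^2 + 3/4b - 15/2 ≠ 0; add h_4 = 3/2b^2 + 3/4b - 15/2 to the basis.

The other S-polynomials (S(f_2,h_3), S(f_1,h_4), S(f_2,h_4), S(h_3,h_4)) all reduce to 0 modulo the current basis, so we have a Gröbner basis.
Inter-reduce: drop elements whose leading term is divisible by another's, tail-reduce, and make monic.
Reduced Gröbner basis: {a - 3/2b - 1, b^2 + 1/2b - 5}.

From the last basis element, b^2 + 1/2b - 5 = 0, so b takes values in {-5/2, 2}. Each choice, substituted upward through the basis, yields the corresponding point(s) of the solution set.
  b = -5/2: the earlier basis element becomes a + 11/4 = 0, giving a = -11/4 — point (-11/4, -5/2).
  b = 2: the earlier basis element becomes a - 4 = 0, giving a = 4 — point (4, 2).
Each listed point satisfies every original equation (direct substitution).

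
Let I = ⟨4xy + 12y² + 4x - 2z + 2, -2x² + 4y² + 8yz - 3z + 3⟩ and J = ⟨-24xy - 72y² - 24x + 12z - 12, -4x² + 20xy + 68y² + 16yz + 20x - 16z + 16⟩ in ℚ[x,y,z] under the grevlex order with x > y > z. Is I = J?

Since reduced Gröbner bases are canonical representatives of ideals under a given ordering, it suffices to compute and compare them.
Buchberger on the first generating set:
f_1 = 4xy + 12y² + 4x - 2z + 2, LT = xy.
f_2 = -2x² + 4y² + 8yz - 3z + 3, LT = x².

S(f_1,f_2): lcm = x²y. S = 3xy² + 2y³ + 4y²z + x² - ½xz - 3/2yz + ½x + 3/2y.
  leading term xy²: subtract (¾y)·f_1 from 3xy² + 2y³ + 4y²z + x² - ½xz - 3/2yz + ½x + 3/2y → -7y³ + 4y²z + x² - 3xy - ½xz + ½x
  leading term y³: no divisor's leading term divides it; move -7y³ to the remainder.
  leading term y²z: no divisor's leading term divides it; move 4y²z to the remainder.
  leading term x²: subtract (-½)·f_2 from x² - 3xy - ½xz + ½x → -3xy + 2y² - ½xz + 4yz + ½x - 3/2z + 3/2
  leading term xy: subtract (-¾)·f_1 from -3xy + 2y² - ½xz + 4yz + ½x - 3/2z + 3/2 → 11y² - ½xz + 4yz + 7/2x - 3z + 3
  leading term y²: no divisor's leading term divides it; move 11y² to the remainder.
  leading term xz: no divisor's leading term divides it; move -½xz to the remainder.
  leading term yz: no divisor's leading term divides it; move 4yz to the remainder.
  leading term x: no divisor's leading term divides it; move 7/2x to the remainder.
  leading term z: no divisor's leading term divides it; move -3z to the remainder.
  leading term 1: no divisor's leading term divides it; move 3 to the remainder.
  remainder -7y³ + 4y²z + 11y² - ½xz + 4yz + 7/2x - 3z + 3 ≠ 0; add g_3 = -7y³ + 4y²z + 11y² - ½xz + 4yz + 7/2x - 3z + 3 to the basis.

The other S-polynomials (S(f_1,g_3), S(f_2,g_3)) all reduce to 0 modulo the current basis, so we have a Gröbner basis.
Inter-reduce: drop elements whose leading term is divisible by another's, tail-reduce, and make monic.
Reduced Gröbner basis: {y³ - 4/7y²z - 11/7y² + 1/14xz - 4/7yz - ½x + 3/7z - 3/7, x² - 2y² - 4yz + 3/2z - 3/2, xy + 3y² + x - ½z + ½}.

Buchberger on the second generating set:
h_1 = -24xy - 72y² - 24x + 12z - 12, LT = xy.
h_2 = -4x² + 20xy + 68y² + 16yz + 20x - 16z + 16, LT = x².

S(h_1,h_2): lcm = x²y. S = 8xy² + 17y³ + 4y²z + x² + 5xy - ½xz - 4yz + ½x + 4y.
  leading term xy²: subtract (-⅓y)·h_1 from 8xy² + 17y³ + 4y²z + x² + 5xy - ½xz - 4yz + ½x + 4y → -7y³ + 4y²z + x² - 3xy - ½xz + ½x
  leading term y³: no divisor's leading term divides it; move -7y³ to the remainder.
  leading term y²z: no divisor's leading term divides it; move 4y²z to the remainder.
  leading term x²: subtract (-¼)·h_2 from x² - 3xy - ½xz + ½x → 2xy + 17y² - ½xz + 4yz + 11/2x - 4z + 4
  leading term xy: subtract (-1/12)·h_1 from 2xy + 17y² - ½xz + 4yz + 11/2x - 4z + 4 → 11y² - ½xz + 4yz + 7/2x - 3z + 3
  leading term y²: no divisor's leading term divides it; move 11y² to the remainder.
  leading term xz: no divisor's leading term divides it; move -½xz to the remainder.
  leading term yz: no divisor's leading term divides it; move 4yz to the remainder.
  leading term x: no divisor's leading term divides it; move 7/2x to the remainder.
  leading term z: no divisor's leading term divides it; move -3z to the remainder.
  leading term 1: no divisor's leading term divides it; move 3 to the remainder.
  remainder -7y³ + 4y²z + 11y² - ½xz + 4yz + 7/2x - 3z + 3 ≠ 0; add k_3 = -7y³ + 4y²z + 11y² - ½xz + 4yz + 7/2x - 3z + 3 to the basis.

The other S-polynomials (S(h_1,k_3), S(h_2,k_3)) all reduce to 0 modulo the current basis, so we have a Gröbner basis.
Inter-reduce: drop elements whose leading term is divisible by another's, tail-reduce, and make monic.
Reduced Gröbner basis: {y³ - 4/7y²z - 11/7y² + 1/14xz - 4/7yz - ½x + 3/7z - 3/7, x² - 2y² - 4yz + 3/2z - 3/2, xy + 3y² + x - ½z + ½}.

Same reduced basis, so the two generating sets span the same ideal.
The choice of monomial ordering does not affect the verdict — as long as both bases are computed under the same ordering, their equality decides ideal equality.

Yes, the ideals are equal.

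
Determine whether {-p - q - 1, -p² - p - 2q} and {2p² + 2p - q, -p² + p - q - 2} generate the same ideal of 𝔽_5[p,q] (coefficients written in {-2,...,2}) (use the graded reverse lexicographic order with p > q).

No, the ideals differ.

Two ideals are equal iff their reduced Gröbner bases coincide (the reduced basis is unique for a fixed ordering).
Buchberger on the first generating set:
f_1 = -p - q - 1, LT = p.
f_2 = -p² - p - 2q, LT = p².

S(f_1,f_2): lcm = p². S = pq - 2q.
  leading term pq: subtract (-q)·f_1 from pq - 2q → -q² + 2q
  leading term q²: no divisor's leading term divides it; move -q² to the remainder.
  leading term q: no divisor's leading term divides it; move 2q to the remainder.
  remainder -q² + 2q ≠ 0; add g_3 = -q² + 2q to the basis.

The other S-polynomials (S(f_1,g_3), S(f_2,g_3)) all reduce to 0 modulo the current basis, so we have a Gröbner basis.
Inter-reduce: drop elements whose leading term is divisible by another's, tail-reduce, and make monic.
Reduced Gröbner basis: {q² - 2q, p + q + 1}.

Buchberger on the second generating set:
h_1 = 2p² + 2p - q, LT = p².
h_2 = -p² + p - q - 2, LT = p².

S(h_1,h_2): lcm = p². S = 2p + q - 2.
  leading term p: no divisor's leading term divides it; move 2p to the remainder.
  leading term q: no divisor's leading term divides it; move q to the remainder.
  leading term 1: no divisor's leading term divides it; move -2 to the remainder.
  remainder 2p + q - 2 ≠ 0; add k_3 = 2p + q - 2 to the basis.

S(h_1,k_3): lcm = p². S = 2pq + 2p + 2q.
  leading term pq: subtract (q)·k_3 from 2pq + 2p + 2q → -q² + 2p - q
  leading term q²: no divisor's leading term divides it; move -q² to the remainder.
  leading term p: subtract (1)·k_3 from 2p - q → -2q + 2
  leading term q: no divisor's leading term divides it; move -2q to the remainder.
  leading term 1: no divisor's leading term divides it; move 2 to the remainder.
  remainder -q² - 2q + 2 ≠ 0; add k_4 = -q² - 2q + 2 to the basis.

The other S-polynomials (S(h_2,k_3), S(h_1,k_4), S(h_2,k_4), S(k_3,k_4)) all reduce to 0 modulo the current basis, so we have a Gröbner basis.
Inter-reduce: drop elements whose leading term is divisible by another's, tail-reduce, and make monic.
Reduced Gröbner basis: {q² + 2q - 2, p - 2q - 1}.

These differ, so the ideals are not equal.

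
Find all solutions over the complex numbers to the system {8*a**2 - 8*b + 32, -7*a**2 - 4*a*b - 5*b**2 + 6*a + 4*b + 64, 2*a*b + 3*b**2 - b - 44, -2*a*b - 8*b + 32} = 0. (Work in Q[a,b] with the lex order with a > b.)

{(0, 4)}

Compute a lex Gröbner basis by Buchberger's algorithm.
f_1 = 8*a**2 - 8*b + 32, LT = a**2.
f_2 = -7*a**2 - 4*a*b + 6*a - 5*b**2 + 4*b + 64, LT = a**2.
f_3 = 2*a*b + 3*b**2 - b - 44, LT = a*b.
f_4 = -2*a*b - 8*b + 32, LT = a*b.

S(f_1,f_2): lcm = a**2. S = -4/7*a*b + 6/7*a - 5/7*b**2 - 3/7*b + 92/7.
  leading term a*b: subtract (-2/7)·f_3 from -4/7*a*b + 6/7*a - 5/7*b**2 - 3/7*b + 92/7 → 6/7*a + 1/7*b**2 - 5/7*b + 4/7
  leading term a: no divisor's leading term divides it; move 6/7*a to the remainder.
  leading term b**2: no divisor's leading term divides it; move 1/7*b**2 to the remainder.
  leading term b: no divisor's leading term divides it; move -5/7*b to the remainder.
  leading term 1: no divisor's leading term divides it; move 4/7 to the remainder.
  remainder 6/7*a + 1/7*b**2 - 5/7*b + 4/7 ≠ 0; add h_5 = 6/7*a + 1/7*b**2 - 5/7*b + 4/7 to the basis.

S(f_1,f_3): lcm = a**2*b. S = -3/2*a*b**2 + 1/2*a*b + 22*a - b**2 + 4*b.
  leading term a*b**2: subtract (-3/4*b)·f_3 from -3/2*a*b**2 + 1/2*a*b + 22*a - b**2 + 4*b → 1/2*a*b + 22*a + 9/4*b**3 - 7/4*b**2 - 29*b
  leading term a*b: subtract (1/4)·f_3 from 1/2*a*b + 22*a + 9/4*b**3 - 7/4*b**2 - 29*b → 22*a + 9/4*b**3 - 5/2*b**2 - 115/4*b + 11
  leading term a: subtract (77/3)·h_5 from 22*a + 9/4*b**3 - 5/2*b**2 - 115/4*b + 11 → 9/4*b**3 - 37/6*b**2 - 125/12*b - 11/3
  leading term b**3: no divisor's leading term divides it; move 9/4*b**3 to the remainder.
  leading term b**2: no divisor's leading term divides it; move -37/6*b**2 to the remainder.
  leading term b: no divisor's leading term divides it; move -125/12*b to the remainder.
  leading term 1: no divisor's leading term divides it; move -11/3 to the remainder.
  remainder 9/4*b**3 - 37/6*b**2 - 125/12*b - 11/3 ≠ 0; add h_6 = 9/4*b**3 - 37/6*b**2 - 125/12*b - 11/3 to the basis.

S(f_1,f_4): lcm = a**2*b. S = -4*a*b + 16*a - b**2 + 4*b.
  leading term a*b: subtract (-2)·f_3 from -4*a*b + 16*a - b**2 + 4*b → 16*a + 5*b**2 + 2*b - 88
  leading term a: subtract (56/3)·h_5 from 16*a + 5*b**2 + 2*b - 88 → 7/3*b**2 + 46/3*b - 296/3
  leading term b**2: no divisor's leading term divides it; move 7/3*b**2 to the remainder.
  leading term b: no divisor's leading term divides it; move 46/3*b to the remainder.
  leading term 1: no divisor's leading term divides it; move -296/3 to the remainder.
  remainder 7/3*b**2 + 46/3*b - 296/3 ≠ 0; add h_7 = 7/3*b**2 + 46/3*b - 296/3 to the basis.

S(f_2,f_3): lcm = a**2*b. S = -13/14*a*b**2 - 5/14*a*b + 22*a + 5/7*b**3 - 4/7*b**2 - 64/7*b.
  leading term a*b**2: subtract (-13/28*b)·f_3 from -13/14*a*b**2 - 5/14*a*b + 22*a + 5/7*b**3 - 4/7*b**2 - 64/7*b → -5/14*a*b + 22*a + 59/28*b**3 - 29/28*b**2 - 207/7*b
  leading term a*b: subtract (-5/28)·f_3 from -5/14*a*b + 22*a + 59/28*b**3 - 29/28*b**2 - 207/7*b → 22*a + 59/28*b**3 - 1/2*b**2 - 119/4*b - 55/7
  leading term a: subtract (77/3)·h_5 from 22*a + 59/28*b**3 - 1/2*b**2 - 119/4*b - 55/7 → 59/28*b**3 - 25/6*b**2 - 137/12*b - 473/21
  leading term b**3: subtract (59/63)·h_6 from 59/28*b**3 - 25/6*b**2 - 137/12*b - 473/21 → 304/189*b**2 - 314/189*b - 3608/189
  leading term b**2: subtract (304/441)·h_7 from 304/189*b**2 - 314/189*b - 3608/189 → -1798/147*b + 7192/147
  leading term b: no divisor's leading term divides it; move -1798/147*b to the remainder.
  leading term 1: no divisor's leading term divides it; move 7192/147 to the remainder.
  remainder -1798/147*b + 7192/147 ≠ 0; add h_8 = -1798/147*b + 7192/147 to the basis.

The other S-polynomials (S(f_2,f_4), S(f_3,f_4), S(f_1,h_5), S(f_2,h_5), S(f_3,h_5), S(f_4,h_5), S(f_1,h_6), S(f_2,h_6), S(f_3,h_6), S(f_4,h_6), S(h_5,h_6), S(f_1,h_7), S(f_2,h_7), S(f_3,h_7), S(f_4,h_7), S(h_5,h_7), S(h_6,h_7), S(f_1,h_8), S(f_2,h_8), S(f_3,h_8), S(f_4,h_8), S(h_5,h_8), S(h_6,h_8), S(h_7,h_8)) all reduce to 0 modulo the current basis, so we have a Gröbner basis.
Inter-reduce: drop elements whose leading term is divisible by another's, tail-reduce, and make monic.
Reduced Gröbner basis: {a, b - 4}.

Since the basis is lex-ordered, b - 4 is univariate in b. Its roots are {4}. Back-substituting each root into the other basis elements fixes the other coordinates.
  b = 4: the earlier basis element becomes a = 0, giving a = 0 — point (0, 4).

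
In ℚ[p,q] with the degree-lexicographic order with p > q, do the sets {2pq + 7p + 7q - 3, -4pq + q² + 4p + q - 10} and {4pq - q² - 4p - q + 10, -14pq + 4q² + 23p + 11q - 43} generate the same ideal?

For a fixed monomial order, each ideal has a unique reduced Gröbner basis; comparing bases decides equality.
Buchberger on the first generating set:
f_1 = 2pq + 7p + 7q - 3, LT = pq.
f_2 = -4pq + q² + 4p + q - 10, LT = pq.

S(f_1,f_2): lcm = pq. S = ¼q² + 9/2p + 15/4q - 4.
  leading term q²: no divisor's leading term divides it; move ¼q² to the remainder.
  leading term p: no divisor's leading term divides it; move 9/2p to the remainder.
  leading term q: no divisor's leading term divides it; move 15/4q to the remainder.
  leading term 1: no divisor's leading term divides it; move -4 to the remainder.
  remainder ¼q² + 9/2p + 15/4q - 4 ≠ 0; add g_3 = ¼q² + 9/2p + 15/4q - 4 to the basis.

S(f_1,g_3): lcm = pq². S = -18p² - 23/2pq + 7/2q² + 16p - 3/2q.
  leading term p²: no divisor's leading term divides it; move -18p² to the remainder.
  leading term pq: subtract (-23/4)·f_1 from -23/2pq + 7/2q² + 16p - 3/2q → 7/2q² + 225/4p + 155/4q - 69/4
  leading term q²: subtract (14)·g_3 from 7/2q² + 225/4p + 155/4q - 69/4 → -27/4p - 55/4q + 155/4
  leading term p: no divisor's leading term divides it; move -27/4p to the remainder.
  leading term q: no divisor's leading term divides it; move -55/4q to the remainder.
  leading term 1: no divisor's leading term divides it; move 155/4 to the remainder.
  remainder -18p² - 27/4p - 55/4q + 155/4 ≠ 0; add g_4 = -18p² - 27/4p - 55/4q + 155/4 to the basis.

The other S-polynomials (S(f_2,g_3), S(f_1,g_4), S(f_2,g_4), S(g_3,g_4)) all reduce to 0 modulo the current basis, so we have a Gröbner basis.
Inter-reduce: drop elements whose leading term is divisible by another's, tail-reduce, and make monic.
Reduced Gröbner basis: {p² + ⅜p + 55/72q - 155/72, pq + 7/2p + 7/2q - 3/2, q² + 18p + 15q - 16}.

Buchberger on the second generating set:
h_1 = 4pq - q² - 4p - q + 10, LT = pq.
h_2 = -14pq + 4q² + 23p + 11q - 43, LT = pq.

S(h_1,h_2): lcm = pq. S = 1/28q² + 9/14p + 15/28q - 4/7.
  leading term q²: no divisor's leading term divides it; move 1/28q² to the remainder.
  leading term p: no divisor's leading term divides it; move 9/14p to the remainder.
  leading term q: no divisor's leading term divides it; move 15/28q to the remainder.
  leading term 1: no divisor's leading term divides it; move -4/7 to the remainder.
  remainder 1/28q² + 9/14p + 15/28q - 4/7 ≠ 0; add k_3 = 1/28q² + 9/14p + 15/28q - 4/7 to the basis.

S(h_1,k_3): lcm = pq². S = -¼q³ - 18p² - 16pq - ¼q² + 16p + 5/2q.
  leading term q³: subtract (-7q)·k_3 from -¼q³ - 18p² - 16pq - ¼q² + 16p + 5/2q → -18p² - 23/2pq + 7/2q² + 16p - 3/2q
  leading term p²: no divisor's leading term divides it; move -18p² to the remainder.
  leading term pq: subtract (-23/8)·h_1 from -23/2pq + 7/2q² + 16p - 3/2q → ⅝q² + 9/2p - 35/8q + 115/4
  leading term q²: subtract (35/2)·k_3 from ⅝q² + 9/2p - 35/8q + 115/4 → -27/4p - 55/4q + 155/4
  leading term p: no divisor's leading term divides it; move -27/4p to the remainder.
  leading term q: no divisor's leading term divides it; move -55/4q to the remainder.
  leading term 1: no divisor's leading term divides it; move 155/4 to the remainder.
  remainder -18p² - 27/4p - 55/4q + 155/4 ≠ 0; add k_4 = -18p² - 27/4p - 55/4q + 155/4 to the basis.

The other S-polynomials (S(h_2,k_3), S(h_1,k_4), S(h_2,k_4), S(k_3,k_4)) all reduce to 0 modulo the current basis, so we have a Gröbner basis.
Inter-reduce: drop elements whose leading term is divisible by another's, tail-reduce, and make monic.
Reduced Gröbner basis: {p² + ⅜p + 55/72q - 155/72, pq + 7/2p + 7/2q - 3/2, q² + 18p + 15q - 16}.

Same reduced basis, so the two generating sets span the same ideal.
The choice of monomial ordering does not affect the verdict — as long as both bases are computed under the same ordering, their equality decides ideal equality.

Yes, the ideals are equal.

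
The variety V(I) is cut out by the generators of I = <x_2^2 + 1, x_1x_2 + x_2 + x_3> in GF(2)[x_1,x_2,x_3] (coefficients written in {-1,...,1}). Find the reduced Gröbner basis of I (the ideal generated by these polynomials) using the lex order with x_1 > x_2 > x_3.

G = {x_1 + x_2x_3 + 1, x_2^2 + 1}

f_1 = x_2^2 + 1, LT = x_2^2.
f_2 = x_1x_2 + x_2 + x_3, LT = x_1x_2.

S(f_1,f_2): lcm = x_1x_2^2. S = x_1 + x_2^2 + x_2x_3.
  reduce S modulo (f_1, f_2):
  remainder x_1 + x_2x_3 + 1 ≠ 0; add g_3 = x_1 + x_2x_3 + 1 to the basis.

The other S-polynomials (S(f_1,g_3), S(f_2,g_3)) all reduce to 0 modulo the current basis, so we have a Gröbner basis.
Inter-reduce: drop elements whose leading term is divisible by another's, tail-reduce, and make monic.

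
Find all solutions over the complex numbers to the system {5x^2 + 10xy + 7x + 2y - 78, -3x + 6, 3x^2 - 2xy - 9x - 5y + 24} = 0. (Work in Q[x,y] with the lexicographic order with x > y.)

Compute a lex Gröbner basis by Buchberger's algorithm.
f_1 = 5x^2 + 10xy + 7x + 2y - 78, LT = x^2.
f_2 = -3x + 6, LT = x.
f_3 = 3x^2 - 2xy - 9x - 5y + 24, LT = x^2.

S(f_1,f_2): lcm = x^2. S = 2xy + 17/5x + 2/5y - 78/5.
  leading term xy: subtract (-2/3y)·f_2 from 2xy + 17/5x + 2/5y - 78/5 → 17/5x + 22/5y - 78/5
  leading term x: subtract (-17/15)·f_2 from 17/5x + 22/5y - 78/5 → 22/5y - 44/5
  leading term y: no divisor's leading term divides it; move 22/5y to the remainder.
  leading term 1: no divisor's leading term divides it; move -44/5 to the remainder.
  remainder 22/5y - 44/5 ≠ 0; add h_4 = 22/5y - 44/5 to the basis.

S(f_1,f_3): lcm = x^2. S = 8/3xy + 22/5x + 31/15y - 118/5.
  leading term xy: subtract (-8/9y)·f_2 from 8/3xy + 22/5x + 31/15y - 118/5 → 22/5x + 37/5y - 118/5
  leading term x: subtract (-22/15)·f_2 from 22/5x + 37/5y - 118/5 → 37/5y - 74/5
  leading term y: subtract (37/22)·h_4 from 37/5y - 74/5 → 0
  remainder 0.

S(f_2,f_3): lcm = x^2. S = 2/3xy + x + 5/3y - 8.
  leading term xy: subtract (-2/9y)·f_2 from 2/3xy + x + 5/3y - 8 → x + 3y - 8
  leading term x: subtract (-1/3)·f_2 from x + 3y - 8 → 3y - 6
  leading term y: subtract (15/22)·h_4 from 3y - 6 → 0
  remainder 0.

S(f_1,h_4): leading monomials are coprime, so the S-polynomial reduces to 0 (Buchberger's first criterion).
S(f_2,h_4): leading monomials are coprime, so the S-polynomial reduces to 0 (Buchberger's first criterion).
S(f_3,h_4): leading monomials are coprime, so the S-polynomial reduces to 0 (Buchberger's first criterion).
Every S-polynomial of the final basis reduces to 0, so we have a Gröbner basis.
Inter-reduce: drop elements whose leading term is divisible by another's, tail-reduce, and make monic.
Reduced Gröbner basis: {x - 2, y - 2}.

Elimination: the polynomial y - 2 lies in the elimination ideal for y, so y ∈ {2}. For each such y, the remaining basis elements (now univariate) give the rest of the solution.
  y = 2: the earlier basis element becomes x - 2 = 0, giving x = 2 — point (2, 2).
Each listed point satisfies every original equation (direct substitution).
Zero-dimensionality of the ideal guarantees finitely many solutions over ℂ.

{(2, 2)}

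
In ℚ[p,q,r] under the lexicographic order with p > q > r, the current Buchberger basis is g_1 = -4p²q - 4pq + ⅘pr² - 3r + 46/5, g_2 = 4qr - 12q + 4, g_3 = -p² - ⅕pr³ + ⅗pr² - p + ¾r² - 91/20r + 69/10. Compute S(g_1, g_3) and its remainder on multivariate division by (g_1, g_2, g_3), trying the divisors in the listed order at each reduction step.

lcm(LM(g_1), LM(g_3)) = p²q.
S = (lcm/LT(g_1))·g_1 − (lcm/LT(g_3))·g_3 = -⅕pqr³ + ⅗pqr² - ⅕pr² + ¾qr² - 91/20qr + 69/10q + ¾r - 23/10.
Reduce S modulo (g_1, g_2, g_3) in that order:
  leading term pqr³: subtract (-1/20pr²)·g_2 from -⅕pqr³ + ⅗pqr² - ⅕pr² + ¾qr² - 91/20qr + 69/10q + ¾r - 23/10 → ¾qr² - 91/20qr + 69/10q + ¾r - 23/10
  leading term qr²: subtract (3/16r)·g_2 from ¾qr² - 91/20qr + 69/10q + ¾r - 23/10 → -23/10qr + 69/10q - 23/10
  leading term qr: subtract (-23/40)·g_2 from -23/10qr + 69/10q - 23/10 → 0
The remainder is 0, so this S-polynomial contributes no new basis element.
This is the inner loop of Buchberger's algorithm — each nonzero remainder becomes a new basis element.

S(g_1, g_3) = -⅕pqr³ + ⅗pqr² - ⅕pr² + ¾qr² - 91/20qr + 69/10q + ¾r - 23/10; remainder on division = 0.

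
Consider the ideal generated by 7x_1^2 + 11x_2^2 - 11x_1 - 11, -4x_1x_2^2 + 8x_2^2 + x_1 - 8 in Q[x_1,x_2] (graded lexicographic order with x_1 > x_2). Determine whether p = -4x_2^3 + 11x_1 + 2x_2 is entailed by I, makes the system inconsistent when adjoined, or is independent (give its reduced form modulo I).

First compute the reduced Gröbner basis of I by Buchberger's algorithm.
f_1 = 7x_1^2 + 11x_2^2 - 11x_1 - 11, LT = x_1^2.
f_2 = -4x_1x_2^2 + 8x_2^2 + x_1 - 8, LT = x_1x_2^2.

S(f_1,f_2): lcm = x_1^2x_2^2. S = 11/7x_2^4 + 3/7x_1x_2^2 + 1/4x_1^2 - 11/7x_2^2 - 2x_1.
  reduce S modulo (f_1, f_2):
  remainder 11/7x_2^4 - 31/28x_2^2 - 3/2x_1 - 13/28 ≠ 0; add h_3 = 11/7x_2^4 - 31/28x_2^2 - 3/2x_1 - 13/28 to the basis.

The other S-polynomials (S(f_1,h_3), S(f_2,h_3)) all reduce to 0 modulo the current basis, so we have a Gröbner basis.
Inter-reduce: drop elements whose leading term is divisible by another's, tail-reduce, and make monic.
Reduced Gröbner basis: {x_2^4 - 31/44x_2^2 - 21/22x_1 - 13/44, x_1x_2^2 - 2x_2^2 - 1/4x_1 + 2, x_1^2 + 11/7x_2^2 - 11/7x_1 - 11/7}.
Label its elements g_1 = x_2^4 - 31/44x_2^2 - 21/22x_1 - 13/44, g_2 = x_1x_2^2 - 2x_2^2 - 1/4x_1 + 2, g_3 = x_1^2 + 11/7x_2^2 - 11/7x_1 - 11/7.

Reduce p = -4x_2^3 + 11x_1 + 2x_2 modulo G:
  leading term x_2^3: no divisor's leading term divides it; move -4x_2^3 to the remainder.
  leading term x_1: no divisor's leading term divides it; move 11x_1 to the remainder.
  leading term x_2: no divisor's leading term divides it; move 2x_2 to the remainder.
  normal form = -4x_2^3 + 11x_1 + 2x_2.
The normal form is nonzero, so p ∉ I. Since p minus its normal form lies in I, I + (p) = I + (r) where r = -4x_2^3 + 11x_1 + 2x_2; decide whether this ideal is the whole ring.
Run Buchberger on G together with r (pairs among the g_i already reduce to 0 since G is a Gröbner basis):
g_1 = x_2^4 - 31/44x_2^2 - 21/22x_1 - 13/44, LT = x_2^4.
g_2 = x_1x_2^2 - 2x_2^2 - 1/4x_1 + 2, LT = x_1x_2^2.
g_3 = x_1^2 + 11/7x_2^2 - 11/7x_1 - 11/7, LT = x_1^2.
r = -4x_2^3 + 11x_1 + 2x_2, LT = x_2^3.

S(g_1,r): lcm = x_2^4. S = 11/4x_1x_2 - 9/44x_2^2 - 21/22x_1 - 13/44.
  reduce S modulo (g_1, g_2, g_3, r):
  remainder 11/4x_1x_2 - 9/44x_2^2 - 21/22x_1 - 13/44 ≠ 0; add m_5 = 11/4x_1x_2 - 9/44x_2^2 - 21/22x_1 - 13/44 to the basis.

S(g_2,r): lcm = x_1x_2^3. S = -2x_2^3 + 11/4x_1^2 + 1/4x_1x_2 + 2x_2.
  reduce S modulo (g_1, g_2, g_3, r, m_5):
  remainder -7289/1694x_2^2 - 3699/3388x_1 + x_2 + 3683/847 ≠ 0; add m_6 = -7289/1694x_2^2 - 3699/3388x_1 + x_2 + 3683/847 to the basis.

S(g_1,m_5): lcm = x_1x_2^4. S = 9/121x_2^5 + 42/121x_1x_2^3 - 31/44x_1x_2^2 + 13/121x_2^3 - 21/22x_1^2 - 13/44x_1.
  reduce S modulo (g_1, g_2, g_3, r, m_5, m_6):
  remainder 2863129/7055752x_1 - 17180107/77613272x_2 + 217/7289 ≠ 0; add m_7 = 2863129/7055752x_1 - 17180107/77613272x_2 + 217/7289 to the basis.

S(g_3,m_5): lcm = x_1^2x_2. S = 9/121x_1x_2^2 + 11/7x_2^3 + 42/121x_1^2 - 11/7x_1x_2 + 13/121x_1 - 11/7x_2.
  reduce S modulo (g_1, g_2, g_3, r, m_5, m_6, m_7):
  remainder 124546152/78228073x_2 - 4458945/7111643 ≠ 0; add m_8 = 124546152/78228073x_2 - 4458945/7111643 to the basis.

S(r,m_5): lcm = x_1x_2^3. S = 9/121x_2^4 + 42/121x_1x_2^2 - 11/4x_1^2 - 1/2x_1x_2 + 13/121x_2^2.
  reduce S modulo (g_1, g_2, g_3, r, m_5, m_6, m_7, m_8):
  remainder -916777053/5023361464 ≠ 0; add m_9 = -916777053/5023361464 to the basis.

The other S-polynomials (S(g_1,g_2), S(g_1,g_3), S(g_2,g_3), S(g_3,r), S(g_2,m_5), S(g_1,m_6), S(g_2,m_6), S(g_3,m_6), S(r,m_6), S(m_5,m_6), S(g_1,m_7), S(g_2,m_7), S(g_3,m_7), S(r,m_7), S(m_5,m_7), S(m_6,m_7), S(g_1,m_8), S(g_2,m_8), S(g_3,m_8), S(r,m_8), S(m_5,m_8), S(m_6,m_8), S(m_7,m_8), S(g_1,m_9), S(g_2,m_9), S(g_3,m_9), S(r,m_9), S(m_5,m_9), S(m_6,m_9), S(m_7,m_9), S(m_8,m_9)) all reduce to 0 modulo the current basis, so we have a Gröbner basis.
Inter-reduce: drop elements whose leading term is divisible by another's, tail-reduce, and make monic.
Reduced Gröbner basis: {1}.
The reduced Gröbner basis of I + (p) is {1}: the ideal is the whole ring, so the enlarged system has no common solution — adjoining p is inconsistent.

Ideal membership is decidable via reduction modulo a Gröbner basis.

Adjoining -4x_2^3 + 11x_1 + 2x_2 makes the ideal the whole ring: the system is inconsistent.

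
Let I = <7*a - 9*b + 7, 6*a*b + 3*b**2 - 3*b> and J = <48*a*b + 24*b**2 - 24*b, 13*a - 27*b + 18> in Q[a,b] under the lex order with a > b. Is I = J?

No, the ideals differ.

Since reduced Gröbner bases are canonical representatives of ideals under a given ordering, it suffices to compute and compare them.
Buchberger on the first generating set:
f_1 = 7*a - 9*b + 7, LT = a.
f_2 = 6*a*b + 3*b**2 - 3*b, LT = a*b.

S(f_1,f_2): lcm = a*b. S = -25/14*b**2 + 3/2*b.
  leading term b**2: no divisor's leading term divides it; move -25/14*b**2 to the remainder.
  leading term b: no divisor's leading term divides it; move 3/2*b to the remainder.
  remainder -25/14*b**2 + 3/2*b ≠ 0; add g_3 = -25/14*b**2 + 3/2*b to the basis.

The other S-polynomials (S(f_1,g_3), S(f_2,g_3)) all reduce to 0 modulo the current basis, so we have a Gröbner basis.
Inter-reduce: drop elements whose leading term is divisible by another's, tail-reduce, and make monic.
Reduced Gröbner basis: {a - 9/7*b + 1, b**2 - 21/25*b}.

Buchberger on the second generating set:
h_1 = 48*a*b + 24*b**2 - 24*b, LT = a*b.
h_2 = 13*a - 27*b + 18, LT = a.

S(h_1,h_2): lcm = a*b. S = 67/26*b**2 - 49/26*b.
  leading term b**2: no divisor's leading term divides it; move 67/26*b**2 to the remainder.
  leading term b: no divisor's leading term divides it; move -49/26*b to the remainder.
  remainder 67/26*b**2 - 49/26*b ≠ 0; add k_3 = 67/26*b**2 - 49/26*b to the basis.

The other S-polynomials (S(h_1,k_3), S(h_2,k_3)) all reduce to 0 modulo the current basis, so we have a Gröbner basis.
Inter-reduce: drop elements whose leading term is divisible by another's, tail-reduce, and make monic.
Reduced Gröbner basis: {a - 27/13*b + 18/13, b**2 - 49/67*b}.

These differ, so the ideals are not equal.
The same test decides containment: I ⊆ J iff every generator of I reduces to 0 modulo a Gröbner basis of J.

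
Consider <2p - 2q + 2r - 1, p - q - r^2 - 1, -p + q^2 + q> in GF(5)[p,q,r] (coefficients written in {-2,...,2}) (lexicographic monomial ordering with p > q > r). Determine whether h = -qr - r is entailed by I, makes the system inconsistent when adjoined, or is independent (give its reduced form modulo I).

Adjoining -qr - r makes the ideal the whole ring: the system is inconsistent.

First compute the reduced Gröbner basis of I by Buchberger's algorithm.
f_1 = 2p - 2q + 2r - 1, LT = p.
f_2 = p - q - r^2 - 1, LT = p.
f_3 = -p + q^2 + q, LT = p.

S(f_1,f_2): lcm = p. S = r^2 + r - 2.
  reduce S modulo (f_1, f_2, f_3):
  remainder r^2 + r - 2 ≠ 0; add k_4 = r^2 + r - 2 to the basis.

S(f_1,f_3): lcm = p. S = q^2 + r + 2.
  reduce S modulo (f_1, f_2, f_3, k_4):
  remainder q^2 + r + 2 ≠ 0; add k_5 = q^2 + r + 2 to the basis.

The other S-polynomials (S(f_2,f_3), S(f_1,k_4), S(f_2,k_4), S(f_3,k_4), S(f_1,k_5), S(f_2,k_5), S(f_3,k_5), S(k_4,k_5)) all reduce to 0 modulo the current basis, so we have a Gröbner basis.
Inter-reduce: drop elements whose leading term is divisible by another's, tail-reduce, and make monic.
Reduced Gröbner basis: {p - q + r + 2, q^2 + r + 2, r^2 + r - 2}.
Label its elements g_1 = p - q + r + 2, g_2 = q^2 + r + 2, g_3 = r^2 + r - 2.

Reduce h = -qr - r modulo G:
  leading term qr: no divisor's leading term divides it; move -qr to the remainder.
  leading term r: no divisor's leading term divides it; move -r to the remainder.
  normal form = -qr - r.
The normal form is nonzero, so h ∉ I. Since h minus its normal form lies in I, I + (h) = I + (n) where n = -qr - r; decide whether this ideal is the whole ring.
Run Buchberger on G together with n (pairs among the g_i already reduce to 0 since G is a Gröbner basis):
g_1 = p - q + r + 2, LT = p.
g_2 = q^2 + r + 2, LT = q^2.
g_3 = r^2 + r - 2, LT = r^2.
n = -qr - r, LT = qr.

S(g_2,n): lcm = q^2r. S = -qr + r^2 + 2r.
  reduce S modulo (g_1, g_2, g_3, n):
  remainder 2r + 2 ≠ 0; add m_5 = 2r + 2 to the basis.

S(g_3,n): lcm = qr^2. S = qr - 2q - r^2.
  reduce S modulo (g_1, g_2, g_3, n, m_5):
  remainder -2q - 2 ≠ 0; add m_6 = -2q - 2 to the basis.

S(g_3,m_5): lcm = r^2. S = -2.
  reduce S modulo (g_1, g_2, g_3, n, m_5, m_6):
  remainder -2 ≠ 0; add m_7 = -2 to the basis.

The other S-polynomials (S(g_1,g_2), S(g_1,g_3), S(g_1,n), S(g_2,g_3), S(g_1,m_5), S(g_2,m_5), S(n,m_5), S(g_1,m_6), S(g_2,m_6), S(g_3,m_6), S(n,m_6), S(m_5,m_6), S(g_1,m_7), S(g_2,m_7), S(g_3,m_7), S(n,m_7), S(m_5,m_7), S(m_6,m_7)) all reduce to 0 modulo the current basis, so we have a Gröbner basis.
Inter-reduce: drop elements whose leading term is divisible by another's, tail-reduce, and make monic.
Reduced Gröbner basis: {1}.
The reduced Gröbner basis of I + (h) is {1}: the ideal is the whole ring, so the enlarged system has no common solution — adjoining h is inconsistent.

Ideal membership is decidable via reduction modulo a Gröbner basis.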